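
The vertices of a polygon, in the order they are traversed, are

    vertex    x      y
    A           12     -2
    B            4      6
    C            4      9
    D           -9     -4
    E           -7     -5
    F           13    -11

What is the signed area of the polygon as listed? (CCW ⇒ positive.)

A→B: (12)(6) − (4)(-2) = 80
B→C: (4)(9) − (4)(6) = 12
C→D: (4)(-4) − (-9)(9) = 65
D→E: (-9)(-5) − (-7)(-4) = 17
E→F: (-7)(-11) − (13)(-5) = 142
F→A: (13)(-2) − (12)(-11) = 106
Σ = 422
Signed area = Σ/2 = 211 (positive ⇒ counter-clockwise traversal).

211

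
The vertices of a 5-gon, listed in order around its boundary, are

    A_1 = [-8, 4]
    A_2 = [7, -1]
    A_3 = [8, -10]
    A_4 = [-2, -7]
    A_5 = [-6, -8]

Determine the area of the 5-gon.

136

Apply the surveyor's formula: 2A = Σ (x_i·y_{i+1} − x_{i+1}·y_i), indices taken mod 5.
A_1→A_2: (-8)(-1) − (7)(4) = -20
A_2→A_3: (7)(-10) − (8)(-1) = -62
A_3→A_4: (8)(-7) − (-2)(-10) = -76
A_4→A_5: (-2)(-8) − (-6)(-7) = -26
A_5→A_1: (-6)(4) − (-8)(-8) = -88
Σ = -272
Area = |Σ|/2 = 136.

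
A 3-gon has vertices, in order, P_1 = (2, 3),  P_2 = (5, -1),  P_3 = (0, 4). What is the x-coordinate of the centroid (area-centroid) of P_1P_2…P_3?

Apply the shoelace (surveyor's) formula. First the cross-terms c_i = x_i·y_{i+1} − x_{i+1}·y_i:
  -17, 20, -8  ⇒  2A = -5, A = -2.5.
Then Σ (x_i + x_{i+1})·c_i = -35, so x̄ = -35 / (6·(-2.5)) = 7/3.

7/3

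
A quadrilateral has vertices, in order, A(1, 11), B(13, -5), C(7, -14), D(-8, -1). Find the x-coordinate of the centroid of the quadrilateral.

Apply Gauss's area formula. First the cross-terms c_i = x_i·y_{i+1} − x_{i+1}·y_i:
  -148, -147, -119, -87  ⇒  2A = -501, A = -250.5.
Then Σ (x_i + x_{i+1})·c_i = -4284, so x̄ = -4284 / (6·(-250.5)) = 476/167.

476/167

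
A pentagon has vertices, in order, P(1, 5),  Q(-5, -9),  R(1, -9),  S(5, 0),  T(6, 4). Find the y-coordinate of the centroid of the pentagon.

-7/3

Apply Gauss's area formula. First the cross-terms c_i = x_i·y_{i+1} − x_{i+1}·y_i:
  16, 54, 45, 20, 26  ⇒  2A = 161, A = 80.5.
Then Σ (y_i + y_{i+1})·c_i = -1127, so ȳ = -1127 / (6·80.5) = -7/3.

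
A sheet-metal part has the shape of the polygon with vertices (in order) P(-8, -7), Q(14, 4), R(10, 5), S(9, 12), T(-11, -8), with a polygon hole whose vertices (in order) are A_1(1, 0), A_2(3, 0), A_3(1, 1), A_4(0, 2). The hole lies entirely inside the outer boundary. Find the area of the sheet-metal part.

120.5

Outer boundary:
Σ = (66) + (30) + (75) + (60) + (13) = 244
Area = |Σ|/2 = 122.
Hole:
Apply the shoelace (surveyor's) formula: 2A = Σ (x_i·y_{i+1} − x_{i+1}·y_i), indices taken mod 4.
Σ = (0) + (3) + (2) + (-2) = 3
Area = |Σ|/2 = 1.5.
Net area = 122 − 1.5 = 120.5.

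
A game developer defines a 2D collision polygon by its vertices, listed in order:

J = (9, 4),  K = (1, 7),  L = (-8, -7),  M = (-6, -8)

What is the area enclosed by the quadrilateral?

89

Σ = (59) + (49) + (22) + (48) = 178
Area = |Σ|/2 = 89.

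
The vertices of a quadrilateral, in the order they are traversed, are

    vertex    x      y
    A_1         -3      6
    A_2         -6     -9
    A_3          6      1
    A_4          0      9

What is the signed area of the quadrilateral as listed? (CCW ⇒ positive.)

Apply the shoelace (surveyor's) formula: 2A = Σ (x_i·y_{i+1} − x_{i+1}·y_i), indices taken mod 4.
Cross-terms: 63, 48, 54, 27  ⇒  Σ = 192
Signed area = Σ/2 = 96 (positive ⇒ counter-clockwise traversal).

96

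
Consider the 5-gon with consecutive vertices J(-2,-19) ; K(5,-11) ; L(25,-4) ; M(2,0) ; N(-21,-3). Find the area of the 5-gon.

Σ = (117) + (255) + (8) + (-6) + (393) = 767
Area = |Σ|/2 = 383.5.

383.5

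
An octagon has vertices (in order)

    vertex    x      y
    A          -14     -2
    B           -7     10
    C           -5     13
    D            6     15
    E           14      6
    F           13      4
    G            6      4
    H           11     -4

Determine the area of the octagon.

Apply Gauss's area formula: 2A = Σ (x_i·y_{i+1} − x_{i+1}·y_i), indices taken mod 8.
Cross-terms: -154, -41, -153, -174, -22, 28, -68, -78  ⇒  Σ = -662
Area = |Σ|/2 = 331.

331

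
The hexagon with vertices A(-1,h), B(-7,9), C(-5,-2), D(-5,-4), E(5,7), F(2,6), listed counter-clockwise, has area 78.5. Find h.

10

Write out the shoelace sum; only the two edges meeting at A involve h:
2·Area = [(2·h − (-1)·6) + ((-1)·9 − (-7)·h)] + 70
       = 9·h + 67 = 157
⇒ h = 10.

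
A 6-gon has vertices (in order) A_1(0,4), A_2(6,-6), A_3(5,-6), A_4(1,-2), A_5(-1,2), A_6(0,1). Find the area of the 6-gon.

17.5

Apply the surveyor's formula: 2A = Σ (x_i·y_{i+1} − x_{i+1}·y_i), indices taken mod 6.
Cross-terms: -24, -6, -4, 0, -1, 0  ⇒  Σ = -35
Area = |Σ|/2 = 17.5.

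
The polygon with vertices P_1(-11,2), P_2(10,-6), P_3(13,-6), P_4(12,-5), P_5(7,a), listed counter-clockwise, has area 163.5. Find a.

9

The doubled signed area Σ (x_i y_{i+1} − x_{i+1} y_i) is linear in a.
With a=0 it equals 120; the coefficient of a is 23 (from the two edges through P_5).
So 23·a + 120 = 2·163.5 = 327 ⇒ a = 9.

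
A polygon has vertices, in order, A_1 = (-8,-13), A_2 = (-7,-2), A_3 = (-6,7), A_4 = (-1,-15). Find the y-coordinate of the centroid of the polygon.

Apply the shoelace (surveyor's) formula. First the cross-terms c_i = x_i·y_{i+1} − x_{i+1}·y_i:
  -75, -61, 97, -107  ⇒  2A = -146, A = -73.
Then Σ (y_i + y_{i+1})·c_i = 3040, so ȳ = 3040 / (6·(-73)) = -1520/219.

-1520/219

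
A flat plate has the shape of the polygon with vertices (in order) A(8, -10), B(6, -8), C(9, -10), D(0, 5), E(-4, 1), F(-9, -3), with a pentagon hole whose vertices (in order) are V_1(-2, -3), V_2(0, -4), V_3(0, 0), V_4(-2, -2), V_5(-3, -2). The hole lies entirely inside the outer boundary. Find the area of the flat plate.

98.5

Outer boundary:
Apply Gauss's area formula: 2A = Σ (x_i·y_{i+1} − x_{i+1}·y_i), indices taken mod 6.
Σ = (-4) + (12) + (45) + (20) + (21) + (114) = 208
Area = |Σ|/2 = 104.
Hole:
Σ = (8) + (0) + (0) + (-2) + (5) = 11
Area = |Σ|/2 = 5.5.
Net area = 104 − 5.5 = 98.5.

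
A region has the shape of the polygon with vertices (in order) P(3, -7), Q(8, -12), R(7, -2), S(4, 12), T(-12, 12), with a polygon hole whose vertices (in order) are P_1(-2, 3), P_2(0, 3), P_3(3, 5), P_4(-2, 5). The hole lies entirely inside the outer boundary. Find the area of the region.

203

Outer boundary:
P→Q: (3)(-12) − (8)(-7) = 20
Q→R: (8)(-2) − (7)(-12) = 68
R→S: (7)(12) − (4)(-2) = 92
S→T: (4)(12) − (-12)(12) = 192
T→P: (-12)(-7) − (3)(12) = 48
Σ = 420
Area = |Σ|/2 = 210.
Hole:
Cross-terms: -6, -9, 25, 4  ⇒  Σ = 14
Area = |Σ|/2 = 7.
Net area = 210 − 7 = 203.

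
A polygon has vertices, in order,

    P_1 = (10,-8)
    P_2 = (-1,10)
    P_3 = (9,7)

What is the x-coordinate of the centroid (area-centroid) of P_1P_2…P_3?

Apply Gauss's area formula. First the cross-terms c_i = x_i·y_{i+1} − x_{i+1}·y_i:
  92, -97, -142  ⇒  2A = -147, A = -73.5.
Then Σ (x_i + x_{i+1})·c_i = -2646, so x̄ = -2646 / (6·(-73.5)) = 6.

6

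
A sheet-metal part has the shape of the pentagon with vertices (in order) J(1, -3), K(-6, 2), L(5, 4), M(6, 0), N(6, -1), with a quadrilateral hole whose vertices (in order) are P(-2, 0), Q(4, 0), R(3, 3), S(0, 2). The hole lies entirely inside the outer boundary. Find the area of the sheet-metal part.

37.5

Outer boundary:
Apply the shoelace (surveyor's) formula: 2A = Σ (x_i·y_{i+1} − x_{i+1}·y_i), indices taken mod 5.
Σ = (-16) + (-34) + (-24) + (-6) + (-17) = -97
Area = |Σ|/2 = 48.5.
Hole:
Σ = (0) + (12) + (6) + (4) = 22
Area = |Σ|/2 = 11.
Net area = 48.5 − 11 = 37.5.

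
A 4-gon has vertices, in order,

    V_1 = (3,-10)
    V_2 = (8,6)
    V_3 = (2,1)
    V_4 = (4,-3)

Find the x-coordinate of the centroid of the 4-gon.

Apply the shoelace (surveyor's) formula. First the cross-terms c_i = x_i·y_{i+1} − x_{i+1}·y_i:
  98, -4, -10, -31  ⇒  2A = 53, A = 26.5.
Then Σ (x_i + x_{i+1})·c_i = 761, so x̄ = 761 / (6·26.5) = 761/159.

761/159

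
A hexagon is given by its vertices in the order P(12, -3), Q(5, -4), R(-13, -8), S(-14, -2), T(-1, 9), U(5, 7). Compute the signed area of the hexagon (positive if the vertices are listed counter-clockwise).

Σ = (-33) + (-92) + (-86) + (-128) + (-52) + (-99) = -490
Signed area = Σ/2 = -245 (negative ⇒ clockwise traversal).

-245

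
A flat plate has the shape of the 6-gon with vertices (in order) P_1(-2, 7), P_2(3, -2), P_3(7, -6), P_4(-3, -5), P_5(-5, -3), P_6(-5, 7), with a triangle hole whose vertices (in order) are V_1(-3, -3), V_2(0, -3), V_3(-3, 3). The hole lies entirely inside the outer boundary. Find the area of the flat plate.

Outer boundary:
Apply Gauss's area formula: 2A = Σ (x_i·y_{i+1} − x_{i+1}·y_i), indices taken mod 6.
Cross-terms: -17, -4, -53, -16, -50, -21  ⇒  Σ = -161
Area = |Σ|/2 = 80.5.
Hole:
Apply the shoelace formula: 2A = Σ (x_i·y_{i+1} − x_{i+1}·y_i), indices taken mod 3.
Σ = (9) + (-9) + (18) = 18
Area = |Σ|/2 = 9.
Net area = 80.5 − 9 = 71.5.

71.5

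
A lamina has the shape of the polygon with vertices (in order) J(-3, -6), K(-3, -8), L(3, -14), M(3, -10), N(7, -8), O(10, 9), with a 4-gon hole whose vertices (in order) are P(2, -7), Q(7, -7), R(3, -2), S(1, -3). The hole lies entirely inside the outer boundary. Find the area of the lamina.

Outer boundary:
Apply the shoelace formula: 2A = Σ (x_i·y_{i+1} − x_{i+1}·y_i), indices taken mod 6.
Cross-terms: 6, 66, 12, 46, 143, -33  ⇒  Σ = 240
Area = |Σ|/2 = 120.
Hole:
Apply the shoelace formula: 2A = Σ (x_i·y_{i+1} − x_{i+1}·y_i), indices taken mod 4.
P→Q: (2)(-7) − (7)(-7) = 35
Q→R: (7)(-2) − (3)(-7) = 7
R→S: (3)(-3) − (1)(-2) = -7
S→P: (1)(-7) − (2)(-3) = -1
Σ = 34
Area = |Σ|/2 = 17.
Net area = 120 − 17 = 103.

103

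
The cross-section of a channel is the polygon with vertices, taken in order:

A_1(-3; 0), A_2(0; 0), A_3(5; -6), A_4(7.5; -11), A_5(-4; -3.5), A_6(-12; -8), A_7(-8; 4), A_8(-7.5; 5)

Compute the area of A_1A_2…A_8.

98.625

Apply the shoelace formula: 2A = Σ (x_i·y_{i+1} − x_{i+1}·y_i), indices taken mod 8.
Σ = (0) + (0) + (-10) + (-70.25) + (-10) + (-112) + (-10) + (15) = -197.25
Area = |Σ|/2 = 98.625.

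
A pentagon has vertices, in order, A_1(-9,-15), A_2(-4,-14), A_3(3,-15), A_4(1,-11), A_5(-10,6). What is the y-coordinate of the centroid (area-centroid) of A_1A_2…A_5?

Apply the surveyor's formula. First the cross-terms c_i = x_i·y_{i+1} − x_{i+1}·y_i:
  66, 102, -18, -104, 204  ⇒  2A = 250, A = 125.
Then Σ (y_i + y_{i+1})·c_i = -5720, so ȳ = -5720 / (6·125) = -572/75.

-572/75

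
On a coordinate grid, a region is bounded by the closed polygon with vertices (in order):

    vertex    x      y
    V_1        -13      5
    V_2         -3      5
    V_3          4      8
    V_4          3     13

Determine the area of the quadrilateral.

59

V_1→V_2: (-13)(5) − (-3)(5) = -50
V_2→V_3: (-3)(8) − (4)(5) = -44
V_3→V_4: (4)(13) − (3)(8) = 28
V_4→V_1: (3)(5) − (-13)(13) = 184
Σ = 118
Area = |Σ|/2 = 59.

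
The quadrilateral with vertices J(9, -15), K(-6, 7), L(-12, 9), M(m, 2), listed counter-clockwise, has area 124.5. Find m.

The doubled signed area Σ (x_i y_{i+1} − x_{i+1} y_i) is linear in m.
With m=0 it equals -39; the coefficient of m is -24 (from the two edges through M).
So -24·m + -39 = 2·124.5 = 249 ⇒ m = -12.

-12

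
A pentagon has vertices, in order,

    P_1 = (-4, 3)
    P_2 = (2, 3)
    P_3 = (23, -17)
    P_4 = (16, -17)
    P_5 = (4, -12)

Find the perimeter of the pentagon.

|P_1P_2| = √((6)² + (0)²) = √36 = 6
|P_2P_3| = √((21)² + (-20)²) = √841 = 29
|P_3P_4| = √((-7)² + (0)²) = √49 = 7
|P_4P_5| = √((-12)² + (5)²) = √169 = 13
|P_5P_1| = √((-8)² + (15)²) = √289 = 17
Perimeter = 6 + 29 + 7 + 13 + 17 = 72.

72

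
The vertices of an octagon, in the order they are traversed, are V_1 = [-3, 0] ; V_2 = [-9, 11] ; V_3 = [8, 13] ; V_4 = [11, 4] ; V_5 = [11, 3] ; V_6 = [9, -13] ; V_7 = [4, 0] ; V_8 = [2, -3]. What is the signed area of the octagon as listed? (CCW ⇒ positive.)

Cross-terms: -33, -205, -111, -11, -170, 52, -12, -9  ⇒  Σ = -499
Signed area = Σ/2 = -249.5 (negative ⇒ clockwise traversal).

-249.5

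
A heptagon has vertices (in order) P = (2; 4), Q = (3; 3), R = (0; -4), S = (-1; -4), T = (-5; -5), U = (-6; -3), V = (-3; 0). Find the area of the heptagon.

Σ = (-6) + (-12) + (-4) + (-15) + (-15) + (-9) + (-12) = -73
Area = |Σ|/2 = 36.5.

36.5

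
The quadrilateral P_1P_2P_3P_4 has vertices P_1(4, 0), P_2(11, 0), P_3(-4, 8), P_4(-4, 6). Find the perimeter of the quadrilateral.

|P_1P_2| = √((7)² + (0)²) = √49 = 7
|P_2P_3| = √((-15)² + (8)²) = √289 = 17
|P_3P_4| = √((0)² + (-2)²) = √4 = 2
|P_4P_1| = √((8)² + (-6)²) = √100 = 10
Perimeter = 7 + 17 + 2 + 10 = 36.

36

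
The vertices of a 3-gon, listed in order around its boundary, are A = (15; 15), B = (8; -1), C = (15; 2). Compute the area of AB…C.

45.5

Apply the surveyor's formula: 2A = Σ (x_i·y_{i+1} − x_{i+1}·y_i), indices taken mod 3.
Σ = (-135) + (31) + (195) = 91
Area = |Σ|/2 = 45.5.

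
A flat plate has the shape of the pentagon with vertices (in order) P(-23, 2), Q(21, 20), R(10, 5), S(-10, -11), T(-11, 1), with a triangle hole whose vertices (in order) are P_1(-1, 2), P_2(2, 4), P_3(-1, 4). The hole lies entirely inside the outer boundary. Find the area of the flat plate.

Outer boundary:
Apply the surveyor's formula: 2A = Σ (x_i·y_{i+1} − x_{i+1}·y_i), indices taken mod 5.
Σ = (-502) + (-95) + (-60) + (-131) + (1) = -787
Area = |Σ|/2 = 393.5.
Hole:
Apply Gauss's area formula: 2A = Σ (x_i·y_{i+1} − x_{i+1}·y_i), indices taken mod 3.
Σ = (-8) + (12) + (2) = 6
Area = |Σ|/2 = 3.
Net area = 393.5 − 3 = 390.5.

390.5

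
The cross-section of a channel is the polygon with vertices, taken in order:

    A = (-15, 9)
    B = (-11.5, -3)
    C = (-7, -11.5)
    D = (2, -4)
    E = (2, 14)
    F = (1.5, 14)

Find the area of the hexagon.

Apply Gauss's area formula: 2A = Σ (x_i·y_{i+1} − x_{i+1}·y_i), indices taken mod 6.
Cross-terms: 148.5, 111.25, 51, 36, 7, 223.5  ⇒  Σ = 577.25
Area = |Σ|/2 = 288.625.

288.625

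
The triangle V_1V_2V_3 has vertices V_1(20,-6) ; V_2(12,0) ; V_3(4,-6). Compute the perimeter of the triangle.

36

|V_1V_2| = √((-8)² + (6)²) = √100 = 10
|V_2V_3| = √((-8)² + (-6)²) = √100 = 10
|V_3V_1| = √((16)² + (0)²) = √256 = 16
Perimeter = 10 + 10 + 16 = 36.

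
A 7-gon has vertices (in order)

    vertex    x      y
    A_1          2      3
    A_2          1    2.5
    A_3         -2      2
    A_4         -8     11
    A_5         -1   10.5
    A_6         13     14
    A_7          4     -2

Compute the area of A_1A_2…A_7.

143.25

Apply the shoelace (surveyor's) formula: 2A = Σ (x_i·y_{i+1} − x_{i+1}·y_i), indices taken mod 7.
Cross-terms: 2, 7, -6, -73, -150.5, -82, 16  ⇒  Σ = -286.5
Area = |Σ|/2 = 143.25.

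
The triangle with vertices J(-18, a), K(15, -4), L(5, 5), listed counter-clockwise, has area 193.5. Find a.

The doubled signed area Σ (x_i y_{i+1} − x_{i+1} y_i) is linear in a.
With a=0 it equals 257; the coefficient of a is -10 (from the two edges through J).
So -10·a + 257 = 2·193.5 = 387 ⇒ a = -13.

-13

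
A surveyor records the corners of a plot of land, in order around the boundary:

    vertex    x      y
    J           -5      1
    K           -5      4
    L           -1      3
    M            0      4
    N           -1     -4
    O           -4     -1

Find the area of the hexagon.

Cross-terms: -15, -11, -4, 4, -15, -9  ⇒  Σ = -50
Area = |Σ|/2 = 25.

25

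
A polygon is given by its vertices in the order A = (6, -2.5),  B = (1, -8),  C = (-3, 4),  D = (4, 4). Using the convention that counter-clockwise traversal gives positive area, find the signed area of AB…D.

Apply Gauss's area formula: 2A = Σ (x_i·y_{i+1} − x_{i+1}·y_i), indices taken mod 4.
Cross-terms: -45.5, -20, -28, -34  ⇒  Σ = -127.5
Signed area = Σ/2 = -63.75 (negative ⇒ clockwise traversal).

-63.75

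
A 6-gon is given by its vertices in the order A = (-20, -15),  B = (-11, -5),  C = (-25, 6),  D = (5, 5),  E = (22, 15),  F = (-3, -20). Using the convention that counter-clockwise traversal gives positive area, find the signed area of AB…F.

Apply the surveyor's formula: 2A = Σ (x_i·y_{i+1} − x_{i+1}·y_i), indices taken mod 6.
Σ = (-65) + (-191) + (-155) + (-35) + (-395) + (-355) = -1196
Signed area = Σ/2 = -598 (negative ⇒ clockwise traversal).

-598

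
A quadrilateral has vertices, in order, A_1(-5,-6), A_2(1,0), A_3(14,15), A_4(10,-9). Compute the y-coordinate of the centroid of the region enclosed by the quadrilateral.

-0.1

Apply the shoelace (surveyor's) formula. First the cross-terms c_i = x_i·y_{i+1} − x_{i+1}·y_i:
  6, 15, -276, -105  ⇒  2A = -360, A = -180.
Then Σ (y_i + y_{i+1})·c_i = 108, so ȳ = 108 / (6·(-180)) = -0.1.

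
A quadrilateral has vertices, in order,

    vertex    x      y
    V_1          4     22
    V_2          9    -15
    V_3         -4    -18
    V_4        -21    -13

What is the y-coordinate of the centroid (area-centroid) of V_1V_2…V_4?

Apply Gauss's area formula. First the cross-terms c_i = x_i·y_{i+1} − x_{i+1}·y_i:
  -258, -222, -326, -410  ⇒  2A = -1216, A = -608.
Then Σ (y_i + y_{i+1})·c_i = 11936, so ȳ = 11936 / (6·(-608)) = -373/114.

-373/114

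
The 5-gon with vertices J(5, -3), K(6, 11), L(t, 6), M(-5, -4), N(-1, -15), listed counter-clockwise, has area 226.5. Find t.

-11

The doubled signed area Σ (x_i y_{i+1} − x_{i+1} y_i) is linear in t.
With t=0 it equals 288; the coefficient of t is -15 (from the two edges through L).
So -15·t + 288 = 2·226.5 = 453 ⇒ t = -11.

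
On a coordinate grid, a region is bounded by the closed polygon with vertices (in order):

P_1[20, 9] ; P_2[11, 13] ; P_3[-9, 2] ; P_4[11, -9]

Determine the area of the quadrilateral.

Apply the shoelace formula: 2A = Σ (x_i·y_{i+1} − x_{i+1}·y_i), indices taken mod 4.
Cross-terms: 161, 139, 59, 279  ⇒  Σ = 638
Area = |Σ|/2 = 319.

319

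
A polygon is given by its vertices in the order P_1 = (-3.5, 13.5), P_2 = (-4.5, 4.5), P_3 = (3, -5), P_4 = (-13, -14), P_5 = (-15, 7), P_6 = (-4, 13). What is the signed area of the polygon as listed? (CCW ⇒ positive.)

Apply the shoelace formula: 2A = Σ (x_i·y_{i+1} − x_{i+1}·y_i), indices taken mod 6.
P_1→P_2: (-3.5)(4.5) − (-4.5)(13.5) = 45
P_2→P_3: (-4.5)(-5) − (3)(4.5) = 9
P_3→P_4: (3)(-14) − (-13)(-5) = -107
P_4→P_5: (-13)(7) − (-15)(-14) = -301
P_5→P_6: (-15)(13) − (-4)(7) = -167
P_6→P_1: (-4)(13.5) − (-3.5)(13) = -8.5
Σ = -529.5
Signed area = Σ/2 = -264.75 (negative ⇒ clockwise traversal).

-264.75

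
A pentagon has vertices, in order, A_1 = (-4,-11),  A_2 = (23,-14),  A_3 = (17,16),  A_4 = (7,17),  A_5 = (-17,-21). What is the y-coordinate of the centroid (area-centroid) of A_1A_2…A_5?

-216/191

Apply Gauss's area formula. First the cross-terms c_i = x_i·y_{i+1} − x_{i+1}·y_i:
  309, 606, 177, 142, 103  ⇒  2A = 1337, A = 668.5.
Then Σ (y_i + y_{i+1})·c_i = -4536, so ȳ = -4536 / (6·668.5) = -216/191.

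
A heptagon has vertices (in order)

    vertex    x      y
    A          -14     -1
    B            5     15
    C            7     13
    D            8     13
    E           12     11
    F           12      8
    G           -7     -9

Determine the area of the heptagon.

Σ = (-205) + (-40) + (-13) + (-68) + (-36) + (-52) + (-119) = -533
Area = |Σ|/2 = 266.5.

266.5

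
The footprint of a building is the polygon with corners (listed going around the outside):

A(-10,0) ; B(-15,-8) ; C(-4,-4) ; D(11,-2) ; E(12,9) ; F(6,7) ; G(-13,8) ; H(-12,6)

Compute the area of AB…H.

265

Apply the shoelace formula: 2A = Σ (x_i·y_{i+1} − x_{i+1}·y_i), indices taken mod 8.
A→B: (-10)(-8) − (-15)(0) = 80
B→C: (-15)(-4) − (-4)(-8) = 28
C→D: (-4)(-2) − (11)(-4) = 52
D→E: (11)(9) − (12)(-2) = 123
E→F: (12)(7) − (6)(9) = 30
F→G: (6)(8) − (-13)(7) = 139
G→H: (-13)(6) − (-12)(8) = 18
H→A: (-12)(0) − (-10)(6) = 60
Σ = 530
Area = |Σ|/2 = 265.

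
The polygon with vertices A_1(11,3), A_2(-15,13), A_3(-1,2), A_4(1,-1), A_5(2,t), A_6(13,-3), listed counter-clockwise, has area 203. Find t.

The doubled signed area Σ (x_i y_{i+1} − x_{i+1} y_i) is linear in t.
With t=0 it equals 238; the coefficient of t is -12 (from the two edges through A_5).
So -12·t + 238 = 2·203 = 406 ⇒ t = -14.

-14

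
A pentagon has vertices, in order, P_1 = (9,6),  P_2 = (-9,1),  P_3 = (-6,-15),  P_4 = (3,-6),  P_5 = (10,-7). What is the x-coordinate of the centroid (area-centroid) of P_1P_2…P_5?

54/149

Apply the surveyor's formula. First the cross-terms c_i = x_i·y_{i+1} − x_{i+1}·y_i:
  63, 141, 81, 39, 123  ⇒  2A = 447, A = 223.5.
Then Σ (x_i + x_{i+1})·c_i = 486, so x̄ = 486 / (6·223.5) = 54/149.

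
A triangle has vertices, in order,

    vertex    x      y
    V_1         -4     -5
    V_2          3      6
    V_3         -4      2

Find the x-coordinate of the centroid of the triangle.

Apply the shoelace formula. First the cross-terms c_i = x_i·y_{i+1} − x_{i+1}·y_i:
  -9, 30, 28  ⇒  2A = 49, A = 24.5.
Then Σ (x_i + x_{i+1})·c_i = -245, so x̄ = -245 / (6·24.5) = -5/3.

-5/3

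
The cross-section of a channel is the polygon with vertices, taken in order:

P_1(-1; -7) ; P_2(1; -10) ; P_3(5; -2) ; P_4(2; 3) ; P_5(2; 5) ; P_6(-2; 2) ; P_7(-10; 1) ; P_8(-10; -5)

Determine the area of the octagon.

122.5

Σ = (17) + (48) + (19) + (4) + (14) + (18) + (60) + (65) = 245
Area = |Σ|/2 = 122.5.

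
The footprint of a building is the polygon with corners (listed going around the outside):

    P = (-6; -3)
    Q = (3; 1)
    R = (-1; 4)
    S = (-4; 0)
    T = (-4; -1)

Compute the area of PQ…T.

Apply the shoelace formula: 2A = Σ (x_i·y_{i+1} − x_{i+1}·y_i), indices taken mod 5.
Σ = (3) + (13) + (16) + (4) + (6) = 42
Area = |Σ|/2 = 21.

21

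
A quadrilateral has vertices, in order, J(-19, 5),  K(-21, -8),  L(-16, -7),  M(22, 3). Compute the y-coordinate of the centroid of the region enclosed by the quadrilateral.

Apply the shoelace formula. First the cross-terms c_i = x_i·y_{i+1} − x_{i+1}·y_i:
  257, 19, 106, 167  ⇒  2A = 549, A = 274.5.
Then Σ (y_i + y_{i+1})·c_i = -144, so ȳ = -144 / (6·274.5) = -16/183.

-16/183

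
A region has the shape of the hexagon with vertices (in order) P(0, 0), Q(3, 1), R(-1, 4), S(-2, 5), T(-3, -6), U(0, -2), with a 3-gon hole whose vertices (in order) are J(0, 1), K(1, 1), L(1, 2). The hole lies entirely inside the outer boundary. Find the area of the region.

24

Outer boundary:
Apply Gauss's area formula: 2A = Σ (x_i·y_{i+1} − x_{i+1}·y_i), indices taken mod 6.
P→Q: (0)(1) − (3)(0) = 0
Q→R: (3)(4) − (-1)(1) = 13
R→S: (-1)(5) − (-2)(4) = 3
S→T: (-2)(-6) − (-3)(5) = 27
T→U: (-3)(-2) − (0)(-6) = 6
U→P: (0)(0) − (0)(-2) = 0
Σ = 49
Area = |Σ|/2 = 24.5.
Hole:
Σ = (-1) + (1) + (1) = 1
Area = |Σ|/2 = 0.5.
Net area = 24.5 − 0.5 = 24.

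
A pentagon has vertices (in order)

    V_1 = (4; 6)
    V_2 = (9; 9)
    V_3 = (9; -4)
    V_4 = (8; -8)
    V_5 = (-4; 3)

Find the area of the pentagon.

109.5

V_1→V_2: (4)(9) − (9)(6) = -18
V_2→V_3: (9)(-4) − (9)(9) = -117
V_3→V_4: (9)(-8) − (8)(-4) = -40
V_4→V_5: (8)(3) − (-4)(-8) = -8
V_5→V_1: (-4)(6) − (4)(3) = -36
Σ = -219
Area = |Σ|/2 = 109.5.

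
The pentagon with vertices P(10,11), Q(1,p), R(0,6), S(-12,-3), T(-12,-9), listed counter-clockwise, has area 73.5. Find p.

The doubled signed area Σ (x_i y_{i+1} − x_{i+1} y_i) is linear in p.
With p=0 it equals 97; the coefficient of p is 10 (from the two edges through Q).
So 10·p + 97 = 2·73.5 = 147 ⇒ p = 5.

5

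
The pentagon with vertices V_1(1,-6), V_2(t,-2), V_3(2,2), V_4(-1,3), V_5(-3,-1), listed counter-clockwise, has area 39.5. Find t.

The doubled signed area Σ (x_i y_{i+1} − x_{i+1} y_i) is linear in t.
With t=0 it equals 39; the coefficient of t is 8 (from the two edges through V_2).
So 8·t + 39 = 2·39.5 = 79 ⇒ t = 5.

5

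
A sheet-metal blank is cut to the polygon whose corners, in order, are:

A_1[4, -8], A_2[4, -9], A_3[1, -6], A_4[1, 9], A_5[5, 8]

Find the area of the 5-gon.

56.5

Apply the surveyor's formula: 2A = Σ (x_i·y_{i+1} − x_{i+1}·y_i), indices taken mod 5.
Σ = (-4) + (-15) + (15) + (-37) + (-72) = -113
Area = |Σ|/2 = 56.5.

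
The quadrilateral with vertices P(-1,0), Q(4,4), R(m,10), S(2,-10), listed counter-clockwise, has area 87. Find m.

-12

The doubled signed area Σ (x_i y_{i+1} − x_{i+1} y_i) is linear in m.
With m=0 it equals 6; the coefficient of m is -14 (from the two edges through R).
So -14·m + 6 = 2·87 = 174 ⇒ m = -12.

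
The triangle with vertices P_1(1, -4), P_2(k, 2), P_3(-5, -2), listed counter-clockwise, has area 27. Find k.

The doubled signed area Σ (x_i y_{i+1} − x_{i+1} y_i) is linear in k.
With k=0 it equals 34; the coefficient of k is 2 (from the two edges through P_2).
So 2·k + 34 = 2·27 = 54 ⇒ k = 10.

10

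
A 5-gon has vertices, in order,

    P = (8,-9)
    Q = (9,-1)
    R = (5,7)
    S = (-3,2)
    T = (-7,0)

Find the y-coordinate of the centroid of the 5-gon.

Apply the shoelace (surveyor's) formula. First the cross-terms c_i = x_i·y_{i+1} − x_{i+1}·y_i:
  73, 68, 31, 14, 63  ⇒  2A = 249, A = 124.5.
Then Σ (y_i + y_{i+1})·c_i = -582, so ȳ = -582 / (6·124.5) = -194/249.

-194/249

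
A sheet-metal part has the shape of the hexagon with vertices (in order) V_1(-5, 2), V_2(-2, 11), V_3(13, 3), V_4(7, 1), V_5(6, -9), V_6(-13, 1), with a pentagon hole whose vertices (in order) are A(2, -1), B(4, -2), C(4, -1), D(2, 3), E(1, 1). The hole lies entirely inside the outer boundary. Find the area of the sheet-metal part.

197.5

Outer boundary:
V_1→V_2: (-5)(11) − (-2)(2) = -51
V_2→V_3: (-2)(3) − (13)(11) = -149
V_3→V_4: (13)(1) − (7)(3) = -8
V_4→V_5: (7)(-9) − (6)(1) = -69
V_5→V_6: (6)(1) − (-13)(-9) = -111
V_6→V_1: (-13)(2) − (-5)(1) = -21
Σ = -409
Area = |Σ|/2 = 204.5.
Hole:
Apply Gauss's area formula: 2A = Σ (x_i·y_{i+1} − x_{i+1}·y_i), indices taken mod 5.
A→B: (2)(-2) − (4)(-1) = 0
B→C: (4)(-1) − (4)(-2) = 4
C→D: (4)(3) − (2)(-1) = 14
D→E: (2)(1) − (1)(3) = -1
E→A: (1)(-1) − (2)(1) = -3
Σ = 14
Area = |Σ|/2 = 7.
Net area = 204.5 − 7 = 197.5.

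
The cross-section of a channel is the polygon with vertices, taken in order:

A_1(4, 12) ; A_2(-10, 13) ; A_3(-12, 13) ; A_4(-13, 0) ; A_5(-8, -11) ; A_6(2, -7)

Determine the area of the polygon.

Σ = (172) + (26) + (169) + (143) + (78) + (52) = 640
Area = |Σ|/2 = 320.

320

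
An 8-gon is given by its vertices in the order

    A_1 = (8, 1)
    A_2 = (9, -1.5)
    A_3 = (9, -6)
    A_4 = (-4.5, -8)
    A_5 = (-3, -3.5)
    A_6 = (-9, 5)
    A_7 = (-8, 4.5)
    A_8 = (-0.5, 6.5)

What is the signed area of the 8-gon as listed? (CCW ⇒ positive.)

Apply the surveyor's formula: 2A = Σ (x_i·y_{i+1} − x_{i+1}·y_i), indices taken mod 8.
Cross-terms: -21, -40.5, -99, -8.25, -46.5, -0.5, -49.75, -52.5  ⇒  Σ = -318
Signed area = Σ/2 = -159 (negative ⇒ clockwise traversal).

-159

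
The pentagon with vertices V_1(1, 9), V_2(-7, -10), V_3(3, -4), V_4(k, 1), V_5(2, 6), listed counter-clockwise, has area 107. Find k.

9

Write out the shoelace sum; only the two edges meeting at V_4 involve k:
2·Area = [(3·1 − k·(-4)) + (k·6 − 2·1)] + 123
       = 10·k + 124 = 214
⇒ k = 9.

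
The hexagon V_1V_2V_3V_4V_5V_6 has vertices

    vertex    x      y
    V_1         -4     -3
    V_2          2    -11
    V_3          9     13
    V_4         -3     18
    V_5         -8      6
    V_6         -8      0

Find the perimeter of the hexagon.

72

|V_1V_2| = √((6)² + (-8)²) = √100 = 10
|V_2V_3| = √((7)² + (24)²) = √625 = 25
|V_3V_4| = √((-12)² + (5)²) = √169 = 13
|V_4V_5| = √((-5)² + (-12)²) = √169 = 13
|V_5V_6| = √((0)² + (-6)²) = √36 = 6
|V_6V_1| = √((4)² + (-3)²) = √25 = 5
Perimeter = 10 + 25 + 13 + 13 + 6 + 5 = 72.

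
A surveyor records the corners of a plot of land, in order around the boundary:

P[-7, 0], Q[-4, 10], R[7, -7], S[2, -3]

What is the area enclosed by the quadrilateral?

Σ = (-70) + (-42) + (-7) + (-21) = -140
Area = |Σ|/2 = 70.

70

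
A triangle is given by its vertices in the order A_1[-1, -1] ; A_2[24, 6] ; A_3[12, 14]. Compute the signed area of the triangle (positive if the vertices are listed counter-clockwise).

Σ = (18) + (264) + (2) = 284
Signed area = Σ/2 = 142 (positive ⇒ counter-clockwise traversal).

142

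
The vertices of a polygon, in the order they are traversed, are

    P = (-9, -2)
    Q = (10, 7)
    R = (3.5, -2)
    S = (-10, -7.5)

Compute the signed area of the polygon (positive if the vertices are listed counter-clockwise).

Apply the shoelace (surveyor's) formula: 2A = Σ (x_i·y_{i+1} − x_{i+1}·y_i), indices taken mod 4.
Σ = (-43) + (-44.5) + (-46.25) + (-47.5) = -181.25
Signed area = Σ/2 = -90.625 (negative ⇒ clockwise traversal).

-90.625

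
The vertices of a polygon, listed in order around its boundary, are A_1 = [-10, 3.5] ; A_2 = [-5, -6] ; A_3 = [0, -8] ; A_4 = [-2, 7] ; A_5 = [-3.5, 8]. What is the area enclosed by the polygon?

Apply Gauss's area formula: 2A = Σ (x_i·y_{i+1} − x_{i+1}·y_i), indices taken mod 5.
A_1→A_2: (-10)(-6) − (-5)(3.5) = 77.5
A_2→A_3: (-5)(-8) − (0)(-6) = 40
A_3→A_4: (0)(7) − (-2)(-8) = -16
A_4→A_5: (-2)(8) − (-3.5)(7) = 8.5
A_5→A_1: (-3.5)(3.5) − (-10)(8) = 67.75
Σ = 177.75
Area = |Σ|/2 = 88.875.

88.875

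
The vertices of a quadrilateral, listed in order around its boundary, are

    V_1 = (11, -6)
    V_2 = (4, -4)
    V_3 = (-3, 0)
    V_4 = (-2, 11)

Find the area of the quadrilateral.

Apply the shoelace formula: 2A = Σ (x_i·y_{i+1} − x_{i+1}·y_i), indices taken mod 4.
V_1→V_2: (11)(-4) − (4)(-6) = -20
V_2→V_3: (4)(0) − (-3)(-4) = -12
V_3→V_4: (-3)(11) − (-2)(0) = -33
V_4→V_1: (-2)(-6) − (11)(11) = -109
Σ = -174
Area = |Σ|/2 = 87.

87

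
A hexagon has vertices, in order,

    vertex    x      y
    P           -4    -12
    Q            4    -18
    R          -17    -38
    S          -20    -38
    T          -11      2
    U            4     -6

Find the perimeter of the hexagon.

110

|PQ| = √((8)² + (-6)²) = √100 = 10
|QR| = √((-21)² + (-20)²) = √841 = 29
|RS| = √((-3)² + (0)²) = √9 = 3
|ST| = √((9)² + (40)²) = √1681 = 41
|TU| = √((15)² + (-8)²) = √289 = 17
|UP| = √((-8)² + (-6)²) = √100 = 10
Perimeter = 10 + 29 + 3 + 41 + 17 + 10 = 110.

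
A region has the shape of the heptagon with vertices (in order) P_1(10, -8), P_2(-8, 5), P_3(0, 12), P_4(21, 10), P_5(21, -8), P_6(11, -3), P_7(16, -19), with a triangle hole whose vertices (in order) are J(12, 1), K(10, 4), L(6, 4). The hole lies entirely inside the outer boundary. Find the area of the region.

Outer boundary:
Apply Gauss's area formula: 2A = Σ (x_i·y_{i+1} − x_{i+1}·y_i), indices taken mod 7.
Cross-terms: -14, -96, -252, -378, 25, -161, 62  ⇒  Σ = -814
Area = |Σ|/2 = 407.
Hole:
Cross-terms: 38, 16, -42  ⇒  Σ = 12
Area = |Σ|/2 = 6.
Net area = 407 − 6 = 401.

401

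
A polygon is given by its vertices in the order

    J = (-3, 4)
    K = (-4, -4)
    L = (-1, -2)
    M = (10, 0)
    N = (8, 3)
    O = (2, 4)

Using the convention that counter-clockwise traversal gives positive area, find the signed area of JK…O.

Σ = (28) + (4) + (20) + (30) + (26) + (20) = 128
Signed area = Σ/2 = 64 (positive ⇒ counter-clockwise traversal).

64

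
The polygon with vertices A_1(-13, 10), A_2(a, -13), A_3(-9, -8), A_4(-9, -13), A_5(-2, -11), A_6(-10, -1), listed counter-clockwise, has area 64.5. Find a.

-10

The doubled signed area Σ (x_i y_{i+1} − x_{i+1} y_i) is linear in a.
With a=0 it equals -51; the coefficient of a is -18 (from the two edges through A_2).
So -18·a + -51 = 2·64.5 = 129 ⇒ a = -10.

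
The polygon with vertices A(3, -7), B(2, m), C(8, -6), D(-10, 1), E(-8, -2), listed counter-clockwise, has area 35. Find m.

-6

Write out the shoelace sum; only the two edges meeting at B involve m:
2·Area = [(3·m − 2·(-7)) + (2·(-6) − 8·m)] + 38
       = -5·m + 40 = 70
⇒ m = -6.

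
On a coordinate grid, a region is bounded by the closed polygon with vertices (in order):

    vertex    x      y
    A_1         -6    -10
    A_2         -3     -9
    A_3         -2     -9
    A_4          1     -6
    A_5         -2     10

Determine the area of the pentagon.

A_1→A_2: (-6)(-9) − (-3)(-10) = 24
A_2→A_3: (-3)(-9) − (-2)(-9) = 9
A_3→A_4: (-2)(-6) − (1)(-9) = 21
A_4→A_5: (1)(10) − (-2)(-6) = -2
A_5→A_1: (-2)(-10) − (-6)(10) = 80
Σ = 132
Area = |Σ|/2 = 66.

66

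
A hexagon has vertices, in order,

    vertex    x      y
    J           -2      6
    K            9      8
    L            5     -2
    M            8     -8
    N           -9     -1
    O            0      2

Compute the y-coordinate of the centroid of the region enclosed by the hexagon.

59/123

Apply the shoelace (surveyor's) formula. First the cross-terms c_i = x_i·y_{i+1} − x_{i+1}·y_i:
  -70, -58, -24, -80, -18, 4  ⇒  2A = -246, A = -123.
Then Σ (y_i + y_{i+1})·c_i = -354, so ȳ = -354 / (6·(-123)) = 59/123.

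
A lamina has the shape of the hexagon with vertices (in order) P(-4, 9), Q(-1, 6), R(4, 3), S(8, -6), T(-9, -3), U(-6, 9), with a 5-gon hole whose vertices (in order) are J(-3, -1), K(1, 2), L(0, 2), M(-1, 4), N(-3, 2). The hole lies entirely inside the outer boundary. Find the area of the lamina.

133.5

Outer boundary:
Apply Gauss's area formula: 2A = Σ (x_i·y_{i+1} − x_{i+1}·y_i), indices taken mod 6.
Σ = (-15) + (-27) + (-48) + (-78) + (-99) + (-18) = -285
Area = |Σ|/2 = 142.5.
Hole:
Apply the shoelace (surveyor's) formula: 2A = Σ (x_i·y_{i+1} − x_{i+1}·y_i), indices taken mod 5.
Σ = (-5) + (2) + (2) + (10) + (9) = 18
Area = |Σ|/2 = 9.
Net area = 142.5 − 9 = 133.5.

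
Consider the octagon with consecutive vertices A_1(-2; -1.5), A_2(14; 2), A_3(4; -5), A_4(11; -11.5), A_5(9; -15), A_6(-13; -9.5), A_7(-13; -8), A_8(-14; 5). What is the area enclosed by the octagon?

Apply the shoelace formula: 2A = Σ (x_i·y_{i+1} − x_{i+1}·y_i), indices taken mod 8.
Cross-terms: 17, -78, 9, -61.5, -280.5, -19.5, -177, 31  ⇒  Σ = -559.5
Area = |Σ|/2 = 279.75.

279.75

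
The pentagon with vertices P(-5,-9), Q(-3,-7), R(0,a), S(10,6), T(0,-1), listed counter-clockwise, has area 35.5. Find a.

The doubled signed area Σ (x_i y_{i+1} − x_{i+1} y_i) is linear in a.
With a=0 it equals -7; the coefficient of a is -13 (from the two edges through R).
So -13·a + -7 = 2·35.5 = 71 ⇒ a = -6.

-6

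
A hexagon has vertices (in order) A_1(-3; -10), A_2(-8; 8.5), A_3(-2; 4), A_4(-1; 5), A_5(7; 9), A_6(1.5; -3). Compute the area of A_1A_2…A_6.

Apply the shoelace (surveyor's) formula: 2A = Σ (x_i·y_{i+1} − x_{i+1}·y_i), indices taken mod 6.
Σ = (-105.5) + (-15) + (-6) + (-44) + (-34.5) + (-24) = -229
Area = |Σ|/2 = 114.5.

114.5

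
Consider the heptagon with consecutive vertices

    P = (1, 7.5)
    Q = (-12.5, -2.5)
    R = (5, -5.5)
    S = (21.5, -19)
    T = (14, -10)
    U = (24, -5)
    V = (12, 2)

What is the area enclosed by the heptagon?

306.375

Apply the shoelace (surveyor's) formula: 2A = Σ (x_i·y_{i+1} − x_{i+1}·y_i), indices taken mod 7.
P→Q: (1)(-2.5) − (-12.5)(7.5) = 91.25
Q→R: (-12.5)(-5.5) − (5)(-2.5) = 81.25
R→S: (5)(-19) − (21.5)(-5.5) = 23.25
S→T: (21.5)(-10) − (14)(-19) = 51
T→U: (14)(-5) − (24)(-10) = 170
U→V: (24)(2) − (12)(-5) = 108
V→P: (12)(7.5) − (1)(2) = 88
Σ = 612.75
Area = |Σ|/2 = 306.375.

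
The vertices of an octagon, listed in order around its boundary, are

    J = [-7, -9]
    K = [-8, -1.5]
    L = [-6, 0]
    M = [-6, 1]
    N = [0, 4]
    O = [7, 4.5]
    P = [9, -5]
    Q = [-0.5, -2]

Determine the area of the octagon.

117

Σ = (-61.5) + (-9) + (-6) + (-24) + (-28) + (-75.5) + (-20.5) + (-9.5) = -234
Area = |Σ|/2 = 117.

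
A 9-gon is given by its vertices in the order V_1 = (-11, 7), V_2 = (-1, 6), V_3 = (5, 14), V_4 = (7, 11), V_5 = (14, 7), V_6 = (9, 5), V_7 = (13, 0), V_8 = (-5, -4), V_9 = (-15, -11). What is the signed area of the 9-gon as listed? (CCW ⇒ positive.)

-296

Σ = (-59) + (-44) + (-43) + (-105) + (7) + (-65) + (-52) + (-5) + (-226) = -592
Signed area = Σ/2 = -296 (negative ⇒ clockwise traversal).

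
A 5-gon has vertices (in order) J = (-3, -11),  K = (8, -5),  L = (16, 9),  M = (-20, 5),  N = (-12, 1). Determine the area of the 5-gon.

Σ = (103) + (152) + (260) + (40) + (135) = 690
Area = |Σ|/2 = 345.

345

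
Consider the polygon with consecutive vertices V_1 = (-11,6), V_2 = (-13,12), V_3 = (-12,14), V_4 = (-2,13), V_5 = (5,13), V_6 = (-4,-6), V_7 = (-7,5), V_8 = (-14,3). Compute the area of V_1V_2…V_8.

Apply the surveyor's formula: 2A = Σ (x_i·y_{i+1} − x_{i+1}·y_i), indices taken mod 8.
Cross-terms: -54, -38, -128, -91, 22, -62, 49, -51  ⇒  Σ = -353
Area = |Σ|/2 = 176.5.

176.5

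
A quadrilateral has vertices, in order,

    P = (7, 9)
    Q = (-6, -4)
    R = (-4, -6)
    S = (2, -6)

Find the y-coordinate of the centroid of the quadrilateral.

-161/213

Apply the surveyor's formula. First the cross-terms c_i = x_i·y_{i+1} − x_{i+1}·y_i:
  26, 20, 36, 60  ⇒  2A = 142, A = 71.
Then Σ (y_i + y_{i+1})·c_i = -322, so ȳ = -322 / (6·71) = -161/213.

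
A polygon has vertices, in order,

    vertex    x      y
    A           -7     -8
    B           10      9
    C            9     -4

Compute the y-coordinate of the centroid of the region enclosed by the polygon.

-1

Apply the shoelace (surveyor's) formula. First the cross-terms c_i = x_i·y_{i+1} − x_{i+1}·y_i:
  17, -121, -100  ⇒  2A = -204, A = -102.
Then Σ (y_i + y_{i+1})·c_i = 612, so ȳ = 612 / (6·(-102)) = -1.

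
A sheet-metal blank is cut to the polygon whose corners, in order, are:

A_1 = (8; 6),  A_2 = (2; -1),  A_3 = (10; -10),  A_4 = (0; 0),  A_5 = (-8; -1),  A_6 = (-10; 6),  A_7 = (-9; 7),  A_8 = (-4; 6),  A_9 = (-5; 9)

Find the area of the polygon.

119

Apply the shoelace formula: 2A = Σ (x_i·y_{i+1} − x_{i+1}·y_i), indices taken mod 9.
Σ = (-20) + (-10) + (0) + (0) + (-58) + (-16) + (-26) + (-6) + (-102) = -238
Area = |Σ|/2 = 119.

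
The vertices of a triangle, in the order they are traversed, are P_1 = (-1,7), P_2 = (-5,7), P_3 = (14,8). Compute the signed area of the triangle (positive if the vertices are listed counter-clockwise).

Apply the shoelace formula: 2A = Σ (x_i·y_{i+1} − x_{i+1}·y_i), indices taken mod 3.
Σ = (28) + (-138) + (106) = -4
Signed area = Σ/2 = -2 (negative ⇒ clockwise traversal).

-2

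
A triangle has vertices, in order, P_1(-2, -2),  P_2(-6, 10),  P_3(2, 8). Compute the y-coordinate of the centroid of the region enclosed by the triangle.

16/3

Apply Gauss's area formula. First the cross-terms c_i = x_i·y_{i+1} − x_{i+1}·y_i:
  -32, -68, 12  ⇒  2A = -88, A = -44.
Then Σ (y_i + y_{i+1})·c_i = -1408, so ȳ = -1408 / (6·(-44)) = 16/3.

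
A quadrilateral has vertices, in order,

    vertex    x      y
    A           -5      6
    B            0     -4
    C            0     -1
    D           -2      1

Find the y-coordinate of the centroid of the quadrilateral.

-3/11

Apply the surveyor's formula. First the cross-terms c_i = x_i·y_{i+1} − x_{i+1}·y_i:
  20, 0, -2, -7  ⇒  2A = 11, A = 5.5.
Then Σ (y_i + y_{i+1})·c_i = -9, so ȳ = -9 / (6·5.5) = -3/11.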